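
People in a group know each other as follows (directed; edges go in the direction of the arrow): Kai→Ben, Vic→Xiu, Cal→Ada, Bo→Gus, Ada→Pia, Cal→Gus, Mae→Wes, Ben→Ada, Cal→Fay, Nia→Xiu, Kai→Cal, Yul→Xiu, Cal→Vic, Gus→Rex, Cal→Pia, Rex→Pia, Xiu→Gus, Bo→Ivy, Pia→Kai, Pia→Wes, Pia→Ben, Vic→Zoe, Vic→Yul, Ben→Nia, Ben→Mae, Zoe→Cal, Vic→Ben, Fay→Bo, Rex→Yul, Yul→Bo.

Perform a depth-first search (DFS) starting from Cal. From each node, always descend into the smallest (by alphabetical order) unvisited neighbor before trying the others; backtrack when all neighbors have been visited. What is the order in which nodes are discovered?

Visit Cal
Cal → Ada
Ada → Pia
Pia → Ben
Ben → Mae
Mae → Wes
Ben → Nia
Nia → Xiu
Xiu → Gus
Gus → Rex
Rex → Yul
Yul → Bo
Bo → Ivy
Pia → Kai
Cal → Fay
Cal → Vic
Vic → Zoe

Cal, Ada, Pia, Ben, Mae, Wes, Nia, Xiu, Gus, Rex, Yul, Bo, Ivy, Kai, Fay, Vic, Zoe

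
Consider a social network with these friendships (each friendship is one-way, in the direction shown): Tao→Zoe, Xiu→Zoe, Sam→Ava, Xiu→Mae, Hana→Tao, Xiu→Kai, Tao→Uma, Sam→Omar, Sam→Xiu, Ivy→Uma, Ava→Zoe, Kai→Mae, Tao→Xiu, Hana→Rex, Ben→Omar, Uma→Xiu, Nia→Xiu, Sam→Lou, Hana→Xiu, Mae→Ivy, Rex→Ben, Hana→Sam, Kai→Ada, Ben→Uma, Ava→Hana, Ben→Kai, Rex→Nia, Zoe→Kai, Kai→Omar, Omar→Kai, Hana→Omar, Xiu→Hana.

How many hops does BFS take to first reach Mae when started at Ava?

3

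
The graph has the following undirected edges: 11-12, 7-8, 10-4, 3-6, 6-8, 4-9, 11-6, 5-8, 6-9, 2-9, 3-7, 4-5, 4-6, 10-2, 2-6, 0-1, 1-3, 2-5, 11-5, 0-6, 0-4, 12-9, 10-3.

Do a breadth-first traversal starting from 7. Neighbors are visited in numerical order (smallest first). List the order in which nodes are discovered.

Visit 7; enqueue 3, 8 → queue [3, 8]
Visit 3; enqueue 1, 6, 10 → queue [8, 1, 6, 10]
Visit 8; enqueue 5 → queue [1, 6, 10, 5]
Visit 1; enqueue 0 → queue [6, 10, 5, 0]
Visit 6; enqueue 2, 4, 9, 11 → queue [10, 5, 0, 2, 4, 9, 11]
Visit 10 → queue [5, 0, 2, 4, 9, 11]
Visit 5 → queue [0, 2, 4, 9, 11]
Visit 0 → queue [2, 4, 9, 11]
Visit 2 → queue [4, 9, 11]
Visit 4 → queue [9, 11]
Visit 9; enqueue 12 → queue [11, 12]
Visit 11 → queue [12]
Visit 12 → queue []

7 → 3 → 8 → 1 → 6 → 10 → 5 → 0 → 2 → 4 → 9 → 11 → 12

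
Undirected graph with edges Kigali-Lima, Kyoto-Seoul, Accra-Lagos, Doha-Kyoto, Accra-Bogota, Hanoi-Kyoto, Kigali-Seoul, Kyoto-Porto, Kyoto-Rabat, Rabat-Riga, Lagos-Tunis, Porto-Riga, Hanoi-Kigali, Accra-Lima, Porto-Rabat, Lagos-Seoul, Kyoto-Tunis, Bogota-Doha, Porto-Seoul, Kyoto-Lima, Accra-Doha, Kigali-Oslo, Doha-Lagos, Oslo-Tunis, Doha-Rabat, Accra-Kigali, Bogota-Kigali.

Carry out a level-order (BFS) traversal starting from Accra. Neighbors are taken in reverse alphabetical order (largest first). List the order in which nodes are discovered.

Accra, Lima, Lagos, Kigali, Doha, Bogota, Kyoto, Tunis, Seoul, Oslo, Hanoi, Rabat, Porto, Riga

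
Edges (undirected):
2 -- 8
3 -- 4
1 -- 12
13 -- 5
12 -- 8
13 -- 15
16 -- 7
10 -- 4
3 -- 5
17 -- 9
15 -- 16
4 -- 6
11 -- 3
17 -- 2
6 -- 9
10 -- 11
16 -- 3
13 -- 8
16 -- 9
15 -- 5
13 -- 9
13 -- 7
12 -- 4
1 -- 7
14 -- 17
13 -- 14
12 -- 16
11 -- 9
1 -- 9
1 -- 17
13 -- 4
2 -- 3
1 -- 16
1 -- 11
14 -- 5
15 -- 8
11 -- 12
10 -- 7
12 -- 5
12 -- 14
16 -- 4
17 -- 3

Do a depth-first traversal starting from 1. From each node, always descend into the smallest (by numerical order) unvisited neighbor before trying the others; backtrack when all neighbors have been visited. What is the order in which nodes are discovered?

1 -> 7 -> 10 -> 4 -> 3 -> 2 -> 8 -> 12 -> 5 -> 13 -> 9 -> 6 -> 11 -> 16 -> 15 -> 17 -> 14

Visit 1
1 → 7
7 → 10
10 → 4
4 → 3
3 → 2
2 → 8
8 → 12
12 → 5
5 → 13
13 → 9
9 → 6
9 → 11
9 → 16
16 → 15
9 → 17
17 → 14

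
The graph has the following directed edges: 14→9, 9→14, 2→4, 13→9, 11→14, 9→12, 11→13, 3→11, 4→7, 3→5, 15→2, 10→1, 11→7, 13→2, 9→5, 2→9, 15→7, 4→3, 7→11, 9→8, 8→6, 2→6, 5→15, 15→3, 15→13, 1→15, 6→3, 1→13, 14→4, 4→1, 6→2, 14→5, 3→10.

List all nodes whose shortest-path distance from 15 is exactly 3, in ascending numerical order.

Level 0: 15
Level 1: 2, 3, 7, 13
Level 2: 4, 5, 6, 9, 10, 11
Level 3: 1, 8, 12, 14

1, 8, 12, 14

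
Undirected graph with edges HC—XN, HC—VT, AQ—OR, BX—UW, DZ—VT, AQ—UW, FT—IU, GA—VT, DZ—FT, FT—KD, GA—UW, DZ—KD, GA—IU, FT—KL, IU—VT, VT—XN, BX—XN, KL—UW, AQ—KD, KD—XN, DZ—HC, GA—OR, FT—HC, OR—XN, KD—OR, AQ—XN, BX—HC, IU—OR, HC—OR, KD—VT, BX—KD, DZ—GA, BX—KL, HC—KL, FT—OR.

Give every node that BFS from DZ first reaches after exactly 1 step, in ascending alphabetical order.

FT, GA, HC, KD, VT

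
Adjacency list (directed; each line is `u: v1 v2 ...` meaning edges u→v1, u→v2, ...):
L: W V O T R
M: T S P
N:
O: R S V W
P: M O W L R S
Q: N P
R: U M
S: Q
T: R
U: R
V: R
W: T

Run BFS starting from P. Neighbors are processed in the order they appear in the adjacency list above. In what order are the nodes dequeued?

P, M, O, W, L, R, S, T, V, U, Q, N

Visit P; enqueue M, O, W, L, R, S → queue [M, O, W, L, R, S]
Visit M; enqueue T → queue [O, W, L, R, S, T]
Visit O; enqueue V → queue [W, L, R, S, T, V]
Visit W → queue [L, R, S, T, V]
Visit L → queue [R, S, T, V]
Visit R; enqueue U → queue [S, T, V, U]
Visit S; enqueue Q → queue [T, V, U, Q]
Visit T → queue [V, U, Q]
Visit V → queue [U, Q]
Visit U → queue [Q]
Visit Q; enqueue N → queue [N]
Visit N → queue []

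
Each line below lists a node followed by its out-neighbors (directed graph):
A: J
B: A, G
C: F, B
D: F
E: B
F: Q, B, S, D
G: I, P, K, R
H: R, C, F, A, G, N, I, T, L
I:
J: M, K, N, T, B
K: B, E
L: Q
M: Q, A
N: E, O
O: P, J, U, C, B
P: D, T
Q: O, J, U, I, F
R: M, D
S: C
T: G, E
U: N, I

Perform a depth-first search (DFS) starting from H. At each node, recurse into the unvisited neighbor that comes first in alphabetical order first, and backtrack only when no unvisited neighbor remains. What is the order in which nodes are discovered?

H → A → J → B → G → I → K → E → P → D → F → Q → O → C → U → N → S → T → R → M → L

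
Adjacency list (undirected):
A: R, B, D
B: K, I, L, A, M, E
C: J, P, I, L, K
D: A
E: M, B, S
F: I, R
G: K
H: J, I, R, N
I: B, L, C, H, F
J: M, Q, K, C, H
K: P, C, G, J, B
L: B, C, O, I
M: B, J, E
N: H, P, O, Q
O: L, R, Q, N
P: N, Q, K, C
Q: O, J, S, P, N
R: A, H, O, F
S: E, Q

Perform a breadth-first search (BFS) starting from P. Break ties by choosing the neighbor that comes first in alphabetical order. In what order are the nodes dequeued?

P C K N Q I J L B G H O S F M A E R D

Visit P; enqueue C, K, N, Q → queue [C, K, N, Q]
Visit C; enqueue I, J, L → queue [K, N, Q, I, J, L]
Visit K; enqueue B, G → queue [N, Q, I, J, L, B, G]
Visit N; enqueue H, O → queue [Q, I, J, L, B, G, H, O]
Visit Q; enqueue S → queue [I, J, L, B, G, H, O, S]
Visit I; enqueue F → queue [J, L, B, G, H, O, S, F]
Visit J; enqueue M → queue [L, B, G, H, O, S, F, M]
Visit L → queue [B, G, H, O, S, F, M]
Visit B; enqueue A, E → queue [G, H, O, S, F, M, A, E]
Visit G → queue [H, O, S, F, M, A, E]
Visit H; enqueue R → queue [O, S, F, M, A, E, R]
Visit O → queue [S, F, M, A, E, R]
Visit S → queue [F, M, A, E, R]
Visit F → queue [M, A, E, R]
Visit M → queue [A, E, R]
Visit A; enqueue D → queue [E, R, D]
Visit E → queue [R, D]
Visit R → queue [D]
Visit D → queue []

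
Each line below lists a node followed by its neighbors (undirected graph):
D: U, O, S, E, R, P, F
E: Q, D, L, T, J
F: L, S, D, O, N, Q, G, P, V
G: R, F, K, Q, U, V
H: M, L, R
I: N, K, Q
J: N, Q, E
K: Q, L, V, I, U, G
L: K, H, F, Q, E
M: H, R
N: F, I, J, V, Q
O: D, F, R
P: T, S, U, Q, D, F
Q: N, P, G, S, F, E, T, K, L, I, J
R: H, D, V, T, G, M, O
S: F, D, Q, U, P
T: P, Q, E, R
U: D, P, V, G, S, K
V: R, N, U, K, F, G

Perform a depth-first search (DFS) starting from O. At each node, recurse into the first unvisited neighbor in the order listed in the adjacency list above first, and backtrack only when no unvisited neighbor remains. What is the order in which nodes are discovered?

Visit O
O → D
D → U
U → P
P → T
T → Q
Q → N
N → F
F → L
L → K
K → V
V → R
R → H
H → M
R → G
K → I
L → E
E → J
F → S

O, D, U, P, T, Q, N, F, L, K, V, R, H, M, G, I, E, J, S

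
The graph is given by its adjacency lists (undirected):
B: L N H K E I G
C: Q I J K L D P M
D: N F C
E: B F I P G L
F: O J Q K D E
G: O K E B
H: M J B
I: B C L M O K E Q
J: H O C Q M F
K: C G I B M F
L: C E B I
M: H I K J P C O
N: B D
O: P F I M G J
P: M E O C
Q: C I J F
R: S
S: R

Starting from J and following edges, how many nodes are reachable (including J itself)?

16

BFS from J visits: J, H, O, C, Q, M, F, B, P, I, G, K, L, D, E, N
Reachable nodes: 16 of 18 total.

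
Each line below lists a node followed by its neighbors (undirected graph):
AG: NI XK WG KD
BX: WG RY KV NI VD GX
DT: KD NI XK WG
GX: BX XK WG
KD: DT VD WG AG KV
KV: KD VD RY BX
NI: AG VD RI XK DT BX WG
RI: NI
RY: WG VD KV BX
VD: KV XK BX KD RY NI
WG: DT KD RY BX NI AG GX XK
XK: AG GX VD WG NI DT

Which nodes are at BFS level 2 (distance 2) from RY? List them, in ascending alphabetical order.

AG, DT, GX, KD, NI, XK

Level 0: RY
Level 1: BX, KV, VD, WG
Level 2: AG, DT, GX, KD, NI, XK
Level 3: RI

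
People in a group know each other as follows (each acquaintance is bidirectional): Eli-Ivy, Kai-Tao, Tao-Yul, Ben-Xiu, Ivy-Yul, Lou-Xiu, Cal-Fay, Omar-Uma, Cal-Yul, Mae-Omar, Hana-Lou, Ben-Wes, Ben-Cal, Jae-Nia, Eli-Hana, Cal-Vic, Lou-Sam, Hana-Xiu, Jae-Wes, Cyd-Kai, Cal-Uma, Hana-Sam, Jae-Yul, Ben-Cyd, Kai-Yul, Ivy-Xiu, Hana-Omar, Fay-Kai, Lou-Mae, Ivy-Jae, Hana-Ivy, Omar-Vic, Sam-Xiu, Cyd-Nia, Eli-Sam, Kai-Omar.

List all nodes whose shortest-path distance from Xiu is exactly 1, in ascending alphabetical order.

Ben, Hana, Ivy, Lou, Sam

Level 0: Xiu
Level 1: Ben, Hana, Ivy, Lou, Sam
Level 2: Cal, Cyd, Eli, Jae, Mae, Omar, Wes, Yul
Level 3: Fay, Kai, Nia, Tao, Uma, Vic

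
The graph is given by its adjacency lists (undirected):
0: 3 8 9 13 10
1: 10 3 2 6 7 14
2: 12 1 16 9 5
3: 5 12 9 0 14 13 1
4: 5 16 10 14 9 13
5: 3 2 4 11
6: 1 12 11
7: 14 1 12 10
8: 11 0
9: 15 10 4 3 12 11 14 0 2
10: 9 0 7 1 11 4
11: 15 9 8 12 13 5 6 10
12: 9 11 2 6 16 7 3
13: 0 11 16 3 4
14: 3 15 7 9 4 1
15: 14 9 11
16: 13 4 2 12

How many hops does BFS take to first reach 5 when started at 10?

Level 0: 10
Level 1: 0, 1, 4, 7, 9, 11
Level 2: 2, 3, 5, 6, 8, 12, 13, 14, 15, 16
5 first appears at level 2.

2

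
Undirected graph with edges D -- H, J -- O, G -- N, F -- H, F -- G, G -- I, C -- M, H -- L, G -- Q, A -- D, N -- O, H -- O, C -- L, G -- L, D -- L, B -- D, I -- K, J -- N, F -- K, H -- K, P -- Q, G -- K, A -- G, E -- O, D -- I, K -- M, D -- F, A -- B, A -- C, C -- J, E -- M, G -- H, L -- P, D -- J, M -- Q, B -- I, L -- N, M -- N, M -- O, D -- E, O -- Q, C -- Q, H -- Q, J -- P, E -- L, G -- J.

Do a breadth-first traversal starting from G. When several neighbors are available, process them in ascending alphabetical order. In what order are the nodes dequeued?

G -> A -> F -> H -> I -> J -> K -> L -> N -> Q -> B -> C -> D -> O -> P -> M -> E

Visit G; enqueue A, F, H, I, J, K, L, N, Q → queue [A, F, H, I, J, K, L, N, Q]
Visit A; enqueue B, C, D → queue [F, H, I, J, K, L, N, Q, B, C, D]
Visit F → queue [H, I, J, K, L, N, Q, B, C, D]
Visit H; enqueue O → queue [I, J, K, L, N, Q, B, C, D, O]
Visit I → queue [J, K, L, N, Q, B, C, D, O]
Visit J; enqueue P → queue [K, L, N, Q, B, C, D, O, P]
Visit K; enqueue M → queue [L, N, Q, B, C, D, O, P, M]
Visit L; enqueue E → queue [N, Q, B, C, D, O, P, M, E]
Visit N → queue [Q, B, C, D, O, P, M, E]
Visit Q → queue [B, C, D, O, P, M, E]
Visit B → queue [C, D, O, P, M, E]
Visit C → queue [D, O, P, M, E]
Visit D → queue [O, P, M, E]
Visit O → queue [P, M, E]
Visit P → queue [M, E]
Visit M → queue [E]
Visit E → queue []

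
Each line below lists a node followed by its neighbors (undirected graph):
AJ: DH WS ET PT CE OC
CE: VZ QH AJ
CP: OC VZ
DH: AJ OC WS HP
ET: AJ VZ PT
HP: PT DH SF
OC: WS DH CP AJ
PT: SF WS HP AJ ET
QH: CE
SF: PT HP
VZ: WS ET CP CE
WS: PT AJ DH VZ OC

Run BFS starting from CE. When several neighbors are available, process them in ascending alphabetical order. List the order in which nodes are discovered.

Visit CE; enqueue AJ, QH, VZ → queue [AJ, QH, VZ]
Visit AJ; enqueue DH, ET, OC, PT, WS → queue [QH, VZ, DH, ET, OC, PT, WS]
Visit QH → queue [VZ, DH, ET, OC, PT, WS]
Visit VZ; enqueue CP → queue [DH, ET, OC, PT, WS, CP]
Visit DH; enqueue HP → queue [ET, OC, PT, WS, CP, HP]
Visit ET → queue [OC, PT, WS, CP, HP]
Visit OC → queue [PT, WS, CP, HP]
Visit PT; enqueue SF → queue [WS, CP, HP, SF]
Visit WS → queue [CP, HP, SF]
Visit CP → queue [HP, SF]
Visit HP → queue [SF]
Visit SF → queue []

CE, AJ, QH, VZ, DH, ET, OC, PT, WS, CP, HP, SF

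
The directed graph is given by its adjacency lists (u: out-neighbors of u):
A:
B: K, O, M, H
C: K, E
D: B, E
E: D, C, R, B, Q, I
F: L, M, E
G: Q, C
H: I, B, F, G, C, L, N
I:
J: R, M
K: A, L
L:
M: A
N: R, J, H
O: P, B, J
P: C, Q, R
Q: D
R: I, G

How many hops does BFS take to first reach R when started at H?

Level 0: H
Level 1: B, C, F, G, I, L, N
Level 2: E, J, K, M, O, Q, R
Level 3: A, D, P
R first appears at level 2.

2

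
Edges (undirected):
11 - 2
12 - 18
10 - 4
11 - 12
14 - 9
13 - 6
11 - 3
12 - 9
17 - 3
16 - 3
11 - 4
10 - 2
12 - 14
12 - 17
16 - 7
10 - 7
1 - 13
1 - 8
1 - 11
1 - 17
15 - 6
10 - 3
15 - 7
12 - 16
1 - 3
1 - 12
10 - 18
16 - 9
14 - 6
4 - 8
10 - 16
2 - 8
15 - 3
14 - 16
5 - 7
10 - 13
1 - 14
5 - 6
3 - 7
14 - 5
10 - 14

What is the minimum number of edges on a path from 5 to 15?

2

Level 0: 5
Level 1: 6, 7, 14
Level 2: 1, 3, 9, 10, 12, 13, 15, 16
Level 3: 2, 4, 8, 11, 17, 18
15 first appears at level 2.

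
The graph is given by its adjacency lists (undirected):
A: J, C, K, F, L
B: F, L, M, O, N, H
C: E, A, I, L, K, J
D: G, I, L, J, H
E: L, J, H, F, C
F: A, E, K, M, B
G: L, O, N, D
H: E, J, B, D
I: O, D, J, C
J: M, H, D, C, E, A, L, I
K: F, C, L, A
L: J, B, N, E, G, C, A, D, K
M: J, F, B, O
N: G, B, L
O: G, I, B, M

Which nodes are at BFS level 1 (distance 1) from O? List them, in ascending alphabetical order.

B, G, I, M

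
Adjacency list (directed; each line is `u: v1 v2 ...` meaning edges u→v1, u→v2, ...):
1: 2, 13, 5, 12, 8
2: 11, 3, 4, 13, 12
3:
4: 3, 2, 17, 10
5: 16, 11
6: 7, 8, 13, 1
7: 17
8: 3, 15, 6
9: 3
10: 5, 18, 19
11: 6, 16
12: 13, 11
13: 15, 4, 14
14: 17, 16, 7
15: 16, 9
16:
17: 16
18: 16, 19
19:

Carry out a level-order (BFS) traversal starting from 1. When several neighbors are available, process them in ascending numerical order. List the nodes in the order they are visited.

Visit 1; enqueue 2, 5, 8, 12, 13 → queue [2, 5, 8, 12, 13]
Visit 2; enqueue 3, 4, 11 → queue [5, 8, 12, 13, 3, 4, 11]
Visit 5; enqueue 16 → queue [8, 12, 13, 3, 4, 11, 16]
Visit 8; enqueue 6, 15 → queue [12, 13, 3, 4, 11, 16, 6, 15]
Visit 12 → queue [13, 3, 4, 11, 16, 6, 15]
Visit 13; enqueue 14 → queue [3, 4, 11, 16, 6, 15, 14]
Visit 3 → queue [4, 11, 16, 6, 15, 14]
Visit 4; enqueue 10, 17 → queue [11, 16, 6, 15, 14, 10, 17]
Visit 11 → queue [16, 6, 15, 14, 10, 17]
Visit 16 → queue [6, 15, 14, 10, 17]
Visit 6; enqueue 7 → queue [15, 14, 10, 17, 7]
Visit 15; enqueue 9 → queue [14, 10, 17, 7, 9]
Visit 14 → queue [10, 17, 7, 9]
Visit 10; enqueue 18, 19 → queue [17, 7, 9, 18, 19]
Visit 17 → queue [7, 9, 18, 19]
Visit 7 → queue [9, 18, 19]
Visit 9 → queue [18, 19]
Visit 18 → queue [19]
Visit 19 → queue []

1 2 5 8 12 13 3 4 11 16 6 15 14 10 17 7 9 18 19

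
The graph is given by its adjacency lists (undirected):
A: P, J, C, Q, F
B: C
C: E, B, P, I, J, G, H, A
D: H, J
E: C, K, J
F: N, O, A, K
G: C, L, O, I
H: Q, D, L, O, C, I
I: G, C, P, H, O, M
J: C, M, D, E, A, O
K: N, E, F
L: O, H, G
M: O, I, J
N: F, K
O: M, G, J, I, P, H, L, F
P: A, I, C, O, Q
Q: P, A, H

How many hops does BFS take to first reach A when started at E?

2

Level 0: E
Level 1: C, J, K
Level 2: A, B, D, F, G, H, I, M, N, O, P
Level 3: L, Q
A first appears at level 2.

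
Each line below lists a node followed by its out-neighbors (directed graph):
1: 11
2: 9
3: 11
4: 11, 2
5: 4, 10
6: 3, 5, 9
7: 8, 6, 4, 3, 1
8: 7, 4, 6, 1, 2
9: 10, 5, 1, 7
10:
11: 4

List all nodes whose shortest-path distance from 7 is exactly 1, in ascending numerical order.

1, 3, 4, 6, 8

Level 0: 7
Level 1: 1, 3, 4, 6, 8
Level 2: 2, 5, 9, 11
Level 3: 10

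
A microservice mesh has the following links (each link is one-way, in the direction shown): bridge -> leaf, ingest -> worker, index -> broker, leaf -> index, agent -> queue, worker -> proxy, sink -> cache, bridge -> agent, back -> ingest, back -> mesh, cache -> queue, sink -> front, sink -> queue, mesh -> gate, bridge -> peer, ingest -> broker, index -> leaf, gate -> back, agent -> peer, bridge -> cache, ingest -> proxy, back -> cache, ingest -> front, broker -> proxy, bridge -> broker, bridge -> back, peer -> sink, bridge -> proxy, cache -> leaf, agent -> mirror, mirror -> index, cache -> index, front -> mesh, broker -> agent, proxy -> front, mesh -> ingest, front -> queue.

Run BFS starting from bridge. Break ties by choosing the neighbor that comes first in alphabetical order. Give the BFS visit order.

bridge, agent, back, broker, cache, leaf, peer, proxy, mirror, queue, ingest, mesh, index, sink, front, worker, gate

Visit bridge; enqueue agent, back, broker, cache, leaf, peer, proxy → queue [agent, back, broker, cache, leaf, peer, proxy]
Visit agent; enqueue mirror, queue → queue [back, broker, cache, leaf, peer, proxy, mirror, queue]
Visit back; enqueue ingest, mesh → queue [broker, cache, leaf, peer, proxy, mirror, queue, ingest, mesh]
Visit broker → queue [cache, leaf, peer, proxy, mirror, queue, ingest, mesh]
Visit cache; enqueue index → queue [leaf, peer, proxy, mirror, queue, ingest, mesh, index]
Visit leaf → queue [peer, proxy, mirror, queue, ingest, mesh, index]
Visit peer; enqueue sink → queue [proxy, mirror, queue, ingest, mesh, index, sink]
Visit proxy; enqueue front → queue [mirror, queue, ingest, mesh, index, sink, front]
Visit mirror → queue [queue, ingest, mesh, index, sink, front]
Visit queue → queue [ingest, mesh, index, sink, front]
Visit ingest; enqueue worker → queue [mesh, index, sink, front, worker]
Visit mesh; enqueue gate → queue [index, sink, front, worker, gate]
Visit index → queue [sink, front, worker, gate]
Visit sink → queue [front, worker, gate]
Visit front → queue [worker, gate]
Visit worker → queue [gate]
Visit gate → queue []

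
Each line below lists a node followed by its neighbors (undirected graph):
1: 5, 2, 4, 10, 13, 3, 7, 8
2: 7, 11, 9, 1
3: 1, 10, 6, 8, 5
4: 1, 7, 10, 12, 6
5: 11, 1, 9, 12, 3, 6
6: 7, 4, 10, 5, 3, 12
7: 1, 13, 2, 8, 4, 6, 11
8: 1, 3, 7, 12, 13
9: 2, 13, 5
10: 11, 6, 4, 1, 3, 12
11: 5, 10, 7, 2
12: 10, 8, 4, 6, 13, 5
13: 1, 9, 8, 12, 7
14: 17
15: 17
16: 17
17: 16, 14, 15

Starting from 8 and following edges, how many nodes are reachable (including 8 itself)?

BFS from 8 visits: 8, 1, 3, 7, 12, 13, 5, 2, 4, 10, 6, 11, 9
Reachable nodes: 13 of 17 total.

13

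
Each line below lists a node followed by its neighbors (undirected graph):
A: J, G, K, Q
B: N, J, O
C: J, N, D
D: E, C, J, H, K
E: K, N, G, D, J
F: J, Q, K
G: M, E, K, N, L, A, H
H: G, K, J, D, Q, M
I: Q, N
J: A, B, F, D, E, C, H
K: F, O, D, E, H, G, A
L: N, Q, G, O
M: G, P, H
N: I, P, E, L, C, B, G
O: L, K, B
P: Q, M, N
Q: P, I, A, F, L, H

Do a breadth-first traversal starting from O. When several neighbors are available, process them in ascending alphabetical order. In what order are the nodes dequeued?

Visit O; enqueue B, K, L → queue [B, K, L]
Visit B; enqueue J, N → queue [K, L, J, N]
Visit K; enqueue A, D, E, F, G, H → queue [L, J, N, A, D, E, F, G, H]
Visit L; enqueue Q → queue [J, N, A, D, E, F, G, H, Q]
Visit J; enqueue C → queue [N, A, D, E, F, G, H, Q, C]
Visit N; enqueue I, P → queue [A, D, E, F, G, H, Q, C, I, P]
Visit A → queue [D, E, F, G, H, Q, C, I, P]
Visit D → queue [E, F, G, H, Q, C, I, P]
Visit E → queue [F, G, H, Q, C, I, P]
Visit F → queue [G, H, Q, C, I, P]
Visit G; enqueue M → queue [H, Q, C, I, P, M]
Visit H → queue [Q, C, I, P, M]
Visit Q → queue [C, I, P, M]
Visit C → queue [I, P, M]
Visit I → queue [P, M]
Visit P → queue [M]
Visit M → queue []

O, B, K, L, J, N, A, D, E, F, G, H, Q, C, I, P, M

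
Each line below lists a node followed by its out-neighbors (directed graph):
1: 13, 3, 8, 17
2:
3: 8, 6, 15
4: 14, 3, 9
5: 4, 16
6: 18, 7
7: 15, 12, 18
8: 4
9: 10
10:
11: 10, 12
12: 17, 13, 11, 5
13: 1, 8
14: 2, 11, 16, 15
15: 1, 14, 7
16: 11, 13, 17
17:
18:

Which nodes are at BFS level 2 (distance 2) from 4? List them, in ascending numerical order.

2, 6, 8, 10, 11, 15, 16

Level 0: 4
Level 1: 3, 9, 14
Level 2: 2, 6, 8, 10, 11, 15, 16
Level 3: 1, 7, 12, 13, 17, 18
Level 4: 5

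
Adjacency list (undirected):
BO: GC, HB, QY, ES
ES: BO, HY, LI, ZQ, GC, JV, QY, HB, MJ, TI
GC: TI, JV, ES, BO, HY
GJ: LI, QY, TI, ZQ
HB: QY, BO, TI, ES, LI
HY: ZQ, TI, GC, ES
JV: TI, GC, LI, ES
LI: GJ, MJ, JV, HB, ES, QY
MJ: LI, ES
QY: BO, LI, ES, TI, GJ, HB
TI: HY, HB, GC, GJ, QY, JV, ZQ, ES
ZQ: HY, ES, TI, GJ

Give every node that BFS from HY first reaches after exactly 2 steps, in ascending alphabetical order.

BO, GJ, HB, JV, LI, MJ, QY

Level 0: HY
Level 1: ES, GC, TI, ZQ
Level 2: BO, GJ, HB, JV, LI, MJ, QY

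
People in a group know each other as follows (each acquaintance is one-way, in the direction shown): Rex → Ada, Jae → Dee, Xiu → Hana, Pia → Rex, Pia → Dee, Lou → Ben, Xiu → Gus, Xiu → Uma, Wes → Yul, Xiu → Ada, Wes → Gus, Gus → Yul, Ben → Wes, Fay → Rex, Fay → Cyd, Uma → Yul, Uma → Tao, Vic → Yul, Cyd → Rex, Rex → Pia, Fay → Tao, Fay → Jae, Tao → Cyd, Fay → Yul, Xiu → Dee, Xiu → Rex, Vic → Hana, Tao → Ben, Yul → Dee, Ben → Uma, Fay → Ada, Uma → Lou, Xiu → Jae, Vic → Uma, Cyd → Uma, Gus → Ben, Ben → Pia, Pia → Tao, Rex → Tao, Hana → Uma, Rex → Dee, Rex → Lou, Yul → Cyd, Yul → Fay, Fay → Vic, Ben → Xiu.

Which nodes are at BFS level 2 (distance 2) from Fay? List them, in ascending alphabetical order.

Level 0: Fay
Level 1: Ada, Cyd, Jae, Rex, Tao, Vic, Yul
Level 2: Ben, Dee, Hana, Lou, Pia, Uma
Level 3: Wes, Xiu
Level 4: Gus

Ben, Dee, Hana, Lou, Pia, Uma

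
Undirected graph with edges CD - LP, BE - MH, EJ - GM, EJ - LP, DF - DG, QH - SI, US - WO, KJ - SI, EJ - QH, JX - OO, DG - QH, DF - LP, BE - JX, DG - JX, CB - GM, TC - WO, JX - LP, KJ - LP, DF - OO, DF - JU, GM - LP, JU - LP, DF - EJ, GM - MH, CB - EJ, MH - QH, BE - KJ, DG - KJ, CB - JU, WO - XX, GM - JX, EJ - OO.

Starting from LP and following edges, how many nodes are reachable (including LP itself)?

BFS from LP visits: LP, KJ, JX, JU, GM, EJ, DF, CD, SI, DG, BE, OO, CB, MH, QH
Reachable nodes: 15 of 19 total.

15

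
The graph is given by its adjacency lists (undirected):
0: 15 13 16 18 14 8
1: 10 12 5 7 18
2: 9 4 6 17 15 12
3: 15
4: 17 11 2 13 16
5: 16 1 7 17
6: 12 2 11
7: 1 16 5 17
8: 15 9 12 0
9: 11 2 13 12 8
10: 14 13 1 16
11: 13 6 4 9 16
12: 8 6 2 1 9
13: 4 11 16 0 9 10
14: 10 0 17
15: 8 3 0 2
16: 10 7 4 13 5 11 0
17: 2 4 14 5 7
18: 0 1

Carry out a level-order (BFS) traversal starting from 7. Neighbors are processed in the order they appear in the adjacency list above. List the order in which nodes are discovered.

Visit 7; enqueue 1, 16, 5, 17 → queue [1, 16, 5, 17]
Visit 1; enqueue 10, 12, 18 → queue [16, 5, 17, 10, 12, 18]
Visit 16; enqueue 4, 13, 11, 0 → queue [5, 17, 10, 12, 18, 4, 13, 11, 0]
Visit 5 → queue [17, 10, 12, 18, 4, 13, 11, 0]
Visit 17; enqueue 2, 14 → queue [10, 12, 18, 4, 13, 11, 0, 2, 14]
Visit 10 → queue [12, 18, 4, 13, 11, 0, 2, 14]
Visit 12; enqueue 8, 6, 9 → queue [18, 4, 13, 11, 0, 2, 14, 8, 6, 9]
Visit 18 → queue [4, 13, 11, 0, 2, 14, 8, 6, 9]
Visit 4 → queue [13, 11, 0, 2, 14, 8, 6, 9]
Visit 13 → queue [11, 0, 2, 14, 8, 6, 9]
Visit 11 → queue [0, 2, 14, 8, 6, 9]
Visit 0; enqueue 15 → queue [2, 14, 8, 6, 9, 15]
Visit 2 → queue [14, 8, 6, 9, 15]
Visit 14 → queue [8, 6, 9, 15]
Visit 8 → queue [6, 9, 15]
Visit 6 → queue [9, 15]
Visit 9 → queue [15]
Visit 15; enqueue 3 → queue [3]
Visit 3 → queue []

7 -> 1 -> 16 -> 5 -> 17 -> 10 -> 12 -> 18 -> 4 -> 13 -> 11 -> 0 -> 2 -> 14 -> 8 -> 6 -> 9 -> 15 -> 3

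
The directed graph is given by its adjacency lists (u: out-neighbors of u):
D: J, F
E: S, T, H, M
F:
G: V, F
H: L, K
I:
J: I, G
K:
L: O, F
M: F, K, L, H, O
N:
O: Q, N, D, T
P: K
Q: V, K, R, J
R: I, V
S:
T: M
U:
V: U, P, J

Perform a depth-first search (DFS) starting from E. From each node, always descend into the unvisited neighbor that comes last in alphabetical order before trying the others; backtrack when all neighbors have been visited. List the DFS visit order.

Visit E
E → T
T → M
M → O
O → Q
Q → V
V → U
V → P
P → K
V → J
J → I
J → G
G → F
Q → R
O → N
O → D
M → L
M → H
E → S

E -> T -> M -> O -> Q -> V -> U -> P -> K -> J -> I -> G -> F -> R -> N -> D -> L -> H -> S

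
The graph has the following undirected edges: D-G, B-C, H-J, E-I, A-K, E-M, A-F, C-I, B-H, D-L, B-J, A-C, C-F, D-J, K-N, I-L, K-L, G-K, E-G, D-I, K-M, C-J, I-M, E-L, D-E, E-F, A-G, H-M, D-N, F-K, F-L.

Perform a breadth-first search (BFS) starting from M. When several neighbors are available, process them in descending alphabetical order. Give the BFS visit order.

M, K, I, H, E, N, L, G, F, A, D, C, J, B

Visit M; enqueue K, I, H, E → queue [K, I, H, E]
Visit K; enqueue N, L, G, F, A → queue [I, H, E, N, L, G, F, A]
Visit I; enqueue D, C → queue [H, E, N, L, G, F, A, D, C]
Visit H; enqueue J, B → queue [E, N, L, G, F, A, D, C, J, B]
Visit E → queue [N, L, G, F, A, D, C, J, B]
Visit N → queue [L, G, F, A, D, C, J, B]
Visit L → queue [G, F, A, D, C, J, B]
Visit G → queue [F, A, D, C, J, B]
Visit F → queue [A, D, C, J, B]
Visit A → queue [D, C, J, B]
Visit D → queue [C, J, B]
Visit C → queue [J, B]
Visit J → queue [B]
Visit B → queue []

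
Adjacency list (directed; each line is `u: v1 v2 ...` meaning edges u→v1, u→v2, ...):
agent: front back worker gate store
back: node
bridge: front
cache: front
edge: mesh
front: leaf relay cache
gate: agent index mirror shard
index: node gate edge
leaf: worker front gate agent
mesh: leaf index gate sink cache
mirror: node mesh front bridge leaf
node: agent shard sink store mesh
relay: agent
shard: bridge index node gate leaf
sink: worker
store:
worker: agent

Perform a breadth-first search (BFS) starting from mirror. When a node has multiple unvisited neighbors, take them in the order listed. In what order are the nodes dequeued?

Visit mirror; enqueue node, mesh, front, bridge, leaf → queue [node, mesh, front, bridge, leaf]
Visit node; enqueue agent, shard, sink, store → queue [mesh, front, bridge, leaf, agent, shard, sink, store]
Visit mesh; enqueue index, gate, cache → queue [front, bridge, leaf, agent, shard, sink, store, index, gate, cache]
Visit front; enqueue relay → queue [bridge, leaf, agent, shard, sink, store, index, gate, cache, relay]
Visit bridge → queue [leaf, agent, shard, sink, store, index, gate, cache, relay]
Visit leaf; enqueue worker → queue [agent, shard, sink, store, index, gate, cache, relay, worker]
Visit agent; enqueue back → queue [shard, sink, store, index, gate, cache, relay, worker, back]
Visit shard → queue [sink, store, index, gate, cache, relay, worker, back]
Visit sink → queue [store, index, gate, cache, relay, worker, back]
Visit store → queue [index, gate, cache, relay, worker, back]
Visit index; enqueue edge → queue [gate, cache, relay, worker, back, edge]
Visit gate → queue [cache, relay, worker, back, edge]
Visit cache → queue [relay, worker, back, edge]
Visit relay → queue [worker, back, edge]
Visit worker → queue [back, edge]
Visit back → queue [edge]
Visit edge → queue []

mirror node mesh front bridge leaf agent shard sink store index gate cache relay worker back edge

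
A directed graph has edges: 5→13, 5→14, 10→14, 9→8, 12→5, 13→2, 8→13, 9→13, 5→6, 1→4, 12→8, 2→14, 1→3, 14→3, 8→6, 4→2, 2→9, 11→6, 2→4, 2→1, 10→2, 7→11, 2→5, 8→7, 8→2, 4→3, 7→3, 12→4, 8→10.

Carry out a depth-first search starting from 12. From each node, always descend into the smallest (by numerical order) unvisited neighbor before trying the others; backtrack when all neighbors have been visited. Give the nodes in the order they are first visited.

Visit 12
12 → 4
4 → 2
2 → 1
1 → 3
2 → 5
5 → 6
5 → 13
5 → 14
2 → 9
9 → 8
8 → 7
7 → 11
8 → 10

12 → 4 → 2 → 1 → 3 → 5 → 6 → 13 → 14 → 9 → 8 → 7 → 11 → 10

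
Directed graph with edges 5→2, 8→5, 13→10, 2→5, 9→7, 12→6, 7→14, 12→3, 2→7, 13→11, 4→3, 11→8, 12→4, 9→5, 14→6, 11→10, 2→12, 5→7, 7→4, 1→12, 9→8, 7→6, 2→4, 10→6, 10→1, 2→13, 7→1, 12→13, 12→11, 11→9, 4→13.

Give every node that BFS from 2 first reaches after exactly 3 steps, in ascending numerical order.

Level 0: 2
Level 1: 4, 5, 7, 12, 13
Level 2: 1, 3, 6, 10, 11, 14
Level 3: 8, 9

8, 9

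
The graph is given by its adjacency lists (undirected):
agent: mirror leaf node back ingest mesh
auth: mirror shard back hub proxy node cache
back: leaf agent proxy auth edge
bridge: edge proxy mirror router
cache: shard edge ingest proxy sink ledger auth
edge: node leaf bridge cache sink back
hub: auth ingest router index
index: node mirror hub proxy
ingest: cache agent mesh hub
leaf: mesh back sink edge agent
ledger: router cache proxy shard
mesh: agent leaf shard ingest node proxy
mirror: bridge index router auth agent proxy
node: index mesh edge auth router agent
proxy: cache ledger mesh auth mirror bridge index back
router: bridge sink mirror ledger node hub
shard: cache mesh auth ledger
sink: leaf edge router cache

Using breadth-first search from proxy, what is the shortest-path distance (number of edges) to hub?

2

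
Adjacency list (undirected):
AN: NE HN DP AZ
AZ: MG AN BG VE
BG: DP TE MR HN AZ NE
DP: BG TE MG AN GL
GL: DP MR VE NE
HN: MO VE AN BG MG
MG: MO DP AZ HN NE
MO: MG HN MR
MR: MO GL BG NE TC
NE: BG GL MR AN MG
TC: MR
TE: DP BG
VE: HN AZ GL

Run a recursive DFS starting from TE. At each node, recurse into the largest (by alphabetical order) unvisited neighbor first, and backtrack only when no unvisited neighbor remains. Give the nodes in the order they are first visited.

TE -> DP -> MG -> NE -> MR -> TC -> MO -> HN -> VE -> GL -> AZ -> BG -> AN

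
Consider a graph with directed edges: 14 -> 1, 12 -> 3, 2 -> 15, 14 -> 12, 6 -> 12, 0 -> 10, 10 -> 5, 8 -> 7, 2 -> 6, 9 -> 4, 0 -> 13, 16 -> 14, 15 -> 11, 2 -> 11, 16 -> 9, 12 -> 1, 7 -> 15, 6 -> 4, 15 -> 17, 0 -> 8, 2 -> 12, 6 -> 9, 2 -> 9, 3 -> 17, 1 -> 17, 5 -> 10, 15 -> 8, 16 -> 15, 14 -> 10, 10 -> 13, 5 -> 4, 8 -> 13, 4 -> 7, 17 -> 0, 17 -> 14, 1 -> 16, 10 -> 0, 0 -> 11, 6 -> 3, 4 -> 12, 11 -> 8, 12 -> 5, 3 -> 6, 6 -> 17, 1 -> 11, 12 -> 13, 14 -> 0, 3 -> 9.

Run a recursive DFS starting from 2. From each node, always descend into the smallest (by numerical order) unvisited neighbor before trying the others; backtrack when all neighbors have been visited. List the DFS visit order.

Visit 2
2 → 6
6 → 3
3 → 9
9 → 4
4 → 7
7 → 15
15 → 8
8 → 13
15 → 11
15 → 17
17 → 0
0 → 10
10 → 5
17 → 14
14 → 1
1 → 16
14 → 12

2, 6, 3, 9, 4, 7, 15, 8, 13, 11, 17, 0, 10, 5, 14, 1, 16, 12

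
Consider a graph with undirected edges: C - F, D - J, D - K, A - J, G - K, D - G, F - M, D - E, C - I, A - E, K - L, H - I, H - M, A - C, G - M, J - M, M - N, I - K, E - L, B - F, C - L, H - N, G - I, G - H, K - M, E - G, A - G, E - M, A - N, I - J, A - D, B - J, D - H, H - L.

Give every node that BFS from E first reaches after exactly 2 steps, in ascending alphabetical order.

C, F, H, I, J, K, N

Level 0: E
Level 1: A, D, G, L, M
Level 2: C, F, H, I, J, K, N
Level 3: B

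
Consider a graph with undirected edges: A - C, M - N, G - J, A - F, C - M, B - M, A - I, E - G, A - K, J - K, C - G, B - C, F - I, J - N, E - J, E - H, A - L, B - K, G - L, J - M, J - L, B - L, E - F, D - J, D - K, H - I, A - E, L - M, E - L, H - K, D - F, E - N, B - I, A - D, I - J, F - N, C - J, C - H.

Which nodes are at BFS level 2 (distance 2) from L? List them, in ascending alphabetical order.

Level 0: L
Level 1: A, B, E, G, J, M
Level 2: C, D, F, H, I, K, N

C, D, F, H, I, K, N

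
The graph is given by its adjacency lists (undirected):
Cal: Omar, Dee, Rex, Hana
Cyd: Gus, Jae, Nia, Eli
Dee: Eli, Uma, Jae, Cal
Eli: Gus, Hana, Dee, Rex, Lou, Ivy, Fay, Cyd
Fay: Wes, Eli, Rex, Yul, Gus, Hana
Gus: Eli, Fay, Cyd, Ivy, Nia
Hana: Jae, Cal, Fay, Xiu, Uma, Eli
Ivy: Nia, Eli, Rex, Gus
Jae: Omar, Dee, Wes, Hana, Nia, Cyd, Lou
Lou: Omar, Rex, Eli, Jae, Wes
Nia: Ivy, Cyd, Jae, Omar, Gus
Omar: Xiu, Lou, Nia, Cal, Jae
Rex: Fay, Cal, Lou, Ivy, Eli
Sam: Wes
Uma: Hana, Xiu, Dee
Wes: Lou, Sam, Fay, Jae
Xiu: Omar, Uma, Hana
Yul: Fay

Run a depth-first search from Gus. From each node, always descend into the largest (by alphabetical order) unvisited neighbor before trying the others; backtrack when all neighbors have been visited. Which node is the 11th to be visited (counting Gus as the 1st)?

Visit Gus
Gus → Nia
Nia → Omar
Omar → Xiu
Xiu → Uma
Uma → Hana
Hana → Jae
Jae → Wes
Wes → Sam
Wes → Lou
Lou → Rex
Rex → Ivy
Ivy → Eli
Eli → Fay
Fay → Yul
Eli → Dee
Dee → Cal
Eli → Cyd

Visit order: Gus, Nia, Omar, Xiu, Uma, Hana, Jae, Wes, Sam, Lou, Rex, Ivy, Eli, Fay, Yul, Dee, Cal, Cyd

Rex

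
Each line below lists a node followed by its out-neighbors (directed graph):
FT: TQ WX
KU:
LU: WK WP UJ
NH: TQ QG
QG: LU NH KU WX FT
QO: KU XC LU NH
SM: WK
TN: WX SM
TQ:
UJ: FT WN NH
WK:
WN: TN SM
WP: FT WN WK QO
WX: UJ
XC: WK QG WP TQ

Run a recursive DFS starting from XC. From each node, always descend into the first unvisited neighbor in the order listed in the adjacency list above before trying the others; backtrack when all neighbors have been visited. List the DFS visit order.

XC → WK → QG → LU → WP → FT → TQ → WX → UJ → WN → TN → SM → NH → QO → KU

Visit XC
XC → WK
XC → QG
QG → LU
LU → WP
WP → FT
FT → TQ
FT → WX
WX → UJ
UJ → WN
WN → TN
TN → SM
UJ → NH
WP → QO
QO → KU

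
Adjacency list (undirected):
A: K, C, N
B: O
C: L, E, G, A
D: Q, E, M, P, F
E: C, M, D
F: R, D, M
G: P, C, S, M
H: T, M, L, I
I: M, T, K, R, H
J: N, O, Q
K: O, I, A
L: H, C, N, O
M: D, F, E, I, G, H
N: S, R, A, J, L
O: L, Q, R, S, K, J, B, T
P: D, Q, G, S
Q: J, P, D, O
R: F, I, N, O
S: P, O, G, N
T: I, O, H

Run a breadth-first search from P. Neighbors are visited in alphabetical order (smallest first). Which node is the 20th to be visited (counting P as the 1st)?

T

Visit P; enqueue D, G, Q, S → queue [D, G, Q, S]
Visit D; enqueue E, F, M → queue [G, Q, S, E, F, M]
Visit G; enqueue C → queue [Q, S, E, F, M, C]
Visit Q; enqueue J, O → queue [S, E, F, M, C, J, O]
Visit S; enqueue N → queue [E, F, M, C, J, O, N]
Visit E → queue [F, M, C, J, O, N]
Visit F; enqueue R → queue [M, C, J, O, N, R]
Visit M; enqueue H, I → queue [C, J, O, N, R, H, I]
Visit C; enqueue A, L → queue [J, O, N, R, H, I, A, L]
Visit J → queue [O, N, R, H, I, A, L]
Visit O; enqueue B, K, T → queue [N, R, H, I, A, L, B, K, T]
Visit N → queue [R, H, I, A, L, B, K, T]
Visit R → queue [H, I, A, L, B, K, T]
Visit H → queue [I, A, L, B, K, T]
Visit I → queue [A, L, B, K, T]
Visit A → queue [L, B, K, T]
Visit L → queue [B, K, T]
Visit B → queue [K, T]
Visit K → queue [T]
Visit T → queue []

Visit order: P, D, G, Q, S, E, F, M, C, J, O, N, R, H, I, A, L, B, K, T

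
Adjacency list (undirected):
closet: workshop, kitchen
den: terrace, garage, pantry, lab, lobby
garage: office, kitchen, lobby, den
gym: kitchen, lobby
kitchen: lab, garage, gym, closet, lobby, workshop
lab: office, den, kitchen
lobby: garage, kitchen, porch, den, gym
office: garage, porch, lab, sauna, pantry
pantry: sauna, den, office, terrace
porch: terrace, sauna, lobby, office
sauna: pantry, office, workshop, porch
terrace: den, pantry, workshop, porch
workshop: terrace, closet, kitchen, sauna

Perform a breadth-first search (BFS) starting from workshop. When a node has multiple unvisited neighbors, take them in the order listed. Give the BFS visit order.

workshop, terrace, closet, kitchen, sauna, den, pantry, porch, lab, garage, gym, lobby, office

Visit workshop; enqueue terrace, closet, kitchen, sauna → queue [terrace, closet, kitchen, sauna]
Visit terrace; enqueue den, pantry, porch → queue [closet, kitchen, sauna, den, pantry, porch]
Visit closet → queue [kitchen, sauna, den, pantry, porch]
Visit kitchen; enqueue lab, garage, gym, lobby → queue [sauna, den, pantry, porch, lab, garage, gym, lobby]
Visit sauna; enqueue office → queue [den, pantry, porch, lab, garage, gym, lobby, office]
Visit den → queue [pantry, porch, lab, garage, gym, lobby, office]
Visit pantry → queue [porch, lab, garage, gym, lobby, office]
Visit porch → queue [lab, garage, gym, lobby, office]
Visit lab → queue [garage, gym, lobby, office]
Visit garage → queue [gym, lobby, office]
Visit gym → queue [lobby, office]
Visit lobby → queue [office]
Visit office → queue []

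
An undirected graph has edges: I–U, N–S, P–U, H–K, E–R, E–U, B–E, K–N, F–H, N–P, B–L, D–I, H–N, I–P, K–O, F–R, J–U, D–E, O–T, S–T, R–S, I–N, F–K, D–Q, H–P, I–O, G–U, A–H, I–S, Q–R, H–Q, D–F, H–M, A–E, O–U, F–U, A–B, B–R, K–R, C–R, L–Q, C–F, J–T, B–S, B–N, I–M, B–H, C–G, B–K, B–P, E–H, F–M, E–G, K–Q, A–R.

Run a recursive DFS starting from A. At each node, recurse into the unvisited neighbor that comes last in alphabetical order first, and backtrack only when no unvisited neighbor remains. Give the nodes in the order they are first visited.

Visit A
A → R
R → S
S → T
T → O
O → U
U → P
P → N
N → K
K → Q
Q → L
L → B
B → H
H → M
M → I
I → D
D → F
F → C
C → G
G → E
U → J

A -> R -> S -> T -> O -> U -> P -> N -> K -> Q -> L -> B -> H -> M -> I -> D -> F -> C -> G -> E -> J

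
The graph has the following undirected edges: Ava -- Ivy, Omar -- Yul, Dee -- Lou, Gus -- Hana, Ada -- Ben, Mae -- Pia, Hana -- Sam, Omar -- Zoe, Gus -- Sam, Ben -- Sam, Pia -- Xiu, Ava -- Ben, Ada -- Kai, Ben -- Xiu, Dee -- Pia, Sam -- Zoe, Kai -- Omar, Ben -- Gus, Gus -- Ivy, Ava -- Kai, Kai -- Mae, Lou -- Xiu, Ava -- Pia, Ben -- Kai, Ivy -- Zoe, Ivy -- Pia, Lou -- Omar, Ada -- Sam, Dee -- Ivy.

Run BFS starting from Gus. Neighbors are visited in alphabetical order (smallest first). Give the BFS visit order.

Gus, Ben, Hana, Ivy, Sam, Ada, Ava, Kai, Xiu, Dee, Pia, Zoe, Mae, Omar, Lou, Yul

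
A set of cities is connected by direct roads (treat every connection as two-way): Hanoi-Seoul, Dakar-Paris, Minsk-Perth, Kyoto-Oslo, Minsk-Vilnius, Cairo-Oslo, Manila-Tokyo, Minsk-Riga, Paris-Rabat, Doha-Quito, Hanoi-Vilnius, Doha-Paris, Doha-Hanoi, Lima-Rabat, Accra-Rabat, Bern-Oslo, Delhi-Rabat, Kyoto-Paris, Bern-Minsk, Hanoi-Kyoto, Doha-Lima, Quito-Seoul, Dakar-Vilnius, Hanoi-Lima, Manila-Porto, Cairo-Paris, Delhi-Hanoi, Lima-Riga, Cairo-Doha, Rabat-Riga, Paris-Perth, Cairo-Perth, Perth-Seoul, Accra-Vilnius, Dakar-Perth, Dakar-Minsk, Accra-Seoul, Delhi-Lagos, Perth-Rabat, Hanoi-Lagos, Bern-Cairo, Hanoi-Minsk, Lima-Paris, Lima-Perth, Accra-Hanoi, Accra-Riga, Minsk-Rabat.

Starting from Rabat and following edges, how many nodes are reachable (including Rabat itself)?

BFS from Rabat visits: Rabat, Accra, Delhi, Lima, Minsk, Paris, Perth, Riga, Hanoi, Seoul, Vilnius, Lagos, Doha, Bern, Dakar, Cairo, Kyoto, Quito, Oslo
Reachable nodes: 19 of 22 total.

19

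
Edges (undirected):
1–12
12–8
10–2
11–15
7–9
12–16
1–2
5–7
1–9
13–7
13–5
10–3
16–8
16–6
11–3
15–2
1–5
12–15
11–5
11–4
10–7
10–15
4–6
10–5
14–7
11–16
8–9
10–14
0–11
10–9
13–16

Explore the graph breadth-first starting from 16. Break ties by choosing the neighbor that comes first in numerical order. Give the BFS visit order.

Visit 16; enqueue 6, 8, 11, 12, 13 → queue [6, 8, 11, 12, 13]
Visit 6; enqueue 4 → queue [8, 11, 12, 13, 4]
Visit 8; enqueue 9 → queue [11, 12, 13, 4, 9]
Visit 11; enqueue 0, 3, 5, 15 → queue [12, 13, 4, 9, 0, 3, 5, 15]
Visit 12; enqueue 1 → queue [13, 4, 9, 0, 3, 5, 15, 1]
Visit 13; enqueue 7 → queue [4, 9, 0, 3, 5, 15, 1, 7]
Visit 4 → queue [9, 0, 3, 5, 15, 1, 7]
Visit 9; enqueue 10 → queue [0, 3, 5, 15, 1, 7, 10]
Visit 0 → queue [3, 5, 15, 1, 7, 10]
Visit 3 → queue [5, 15, 1, 7, 10]
Visit 5 → queue [15, 1, 7, 10]
Visit 15; enqueue 2 → queue [1, 7, 10, 2]
Visit 1 → queue [7, 10, 2]
Visit 7; enqueue 14 → queue [10, 2, 14]
Visit 10 → queue [2, 14]
Visit 2 → queue [14]
Visit 14 → queue []

16 -> 6 -> 8 -> 11 -> 12 -> 13 -> 4 -> 9 -> 0 -> 3 -> 5 -> 15 -> 1 -> 7 -> 10 -> 2 -> 14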